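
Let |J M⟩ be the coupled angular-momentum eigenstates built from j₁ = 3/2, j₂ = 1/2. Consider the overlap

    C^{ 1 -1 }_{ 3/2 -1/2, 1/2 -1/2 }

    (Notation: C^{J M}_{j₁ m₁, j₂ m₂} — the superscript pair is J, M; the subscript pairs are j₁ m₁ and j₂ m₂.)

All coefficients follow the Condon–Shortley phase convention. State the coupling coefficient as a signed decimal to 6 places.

√[3·1!2!0!/4! · 1!2!0!1!0!2!] = √(1)
  +(−1)^0/∏(0,1,2,0,0,0)! = 1/2  (running 1/2)
⟨..|..⟩ = √(1)·(1/2) = +0.500000

+0.500000  (= +√(1/4))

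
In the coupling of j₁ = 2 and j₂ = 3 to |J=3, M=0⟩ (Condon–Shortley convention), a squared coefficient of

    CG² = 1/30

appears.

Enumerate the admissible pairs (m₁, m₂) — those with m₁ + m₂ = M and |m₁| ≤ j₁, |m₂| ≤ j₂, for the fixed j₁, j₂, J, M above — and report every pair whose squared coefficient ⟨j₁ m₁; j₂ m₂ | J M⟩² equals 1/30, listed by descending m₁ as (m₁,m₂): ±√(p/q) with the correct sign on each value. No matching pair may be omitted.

(1,-1): +√(1/30); (-1,1): +√(1/30)

Admissible pairs with m₁+m₂ = M = 0: (-2,2), (-1,1), (0,0), (1,-1), (2,-2)
  (m₁,m₂)=(2,-2): CG² = 1/3, CG = +√(1/3)
  (m₁,m₂)=(1,-1): CG² = 1/30, CG = +√(1/30)   ← matches the target
  (m₁,m₂)=(0,0): CG² = 4/15, CG = −√(4/15)
  (m₁,m₂)=(-1,1): CG² = 1/30, CG = +√(1/30)   ← matches the target
  (m₁,m₂)=(-2,2): CG² = 1/3, CG = +√(1/3)
Pairs with CG² = 1/30: (1,-1): +√(1/30); (-1,1): +√(1/30)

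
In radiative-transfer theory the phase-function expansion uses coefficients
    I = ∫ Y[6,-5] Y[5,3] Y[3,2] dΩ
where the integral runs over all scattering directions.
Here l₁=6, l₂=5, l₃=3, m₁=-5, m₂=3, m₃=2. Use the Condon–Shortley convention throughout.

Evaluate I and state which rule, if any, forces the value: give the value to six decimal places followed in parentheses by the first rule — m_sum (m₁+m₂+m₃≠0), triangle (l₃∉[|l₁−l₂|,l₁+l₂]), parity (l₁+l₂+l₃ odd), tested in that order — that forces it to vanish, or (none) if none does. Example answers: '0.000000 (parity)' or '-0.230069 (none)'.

-0.169016 (none)

Rules hold: Σm=0, L=14 even, 1≤3≤11.
N = 13·11·7 = 1001
Δ = 8!·4!·2!/15! = 1/675675
Racah Σ t=3..5: t=3:−1/8640 t=4:+1/2304 t=5:−1/8640 = 7/34560
⇒ 3j(6 5 3; 0 0 0)² = 7/429, sgn -1
Racah Σ t=7..8: t=7:−1/120960 t=8:+1/483840 = -1/161280
⇒ 3j(6 5 3; -5 3 2)² = 2/91, sgn +1
4πI² = N·(3j₀)²·(3jₘ)² = 14/39
I = -1·√(0.358974/4π) = -0.16901560
No selection rule forces the value: the integral is nonzero (none).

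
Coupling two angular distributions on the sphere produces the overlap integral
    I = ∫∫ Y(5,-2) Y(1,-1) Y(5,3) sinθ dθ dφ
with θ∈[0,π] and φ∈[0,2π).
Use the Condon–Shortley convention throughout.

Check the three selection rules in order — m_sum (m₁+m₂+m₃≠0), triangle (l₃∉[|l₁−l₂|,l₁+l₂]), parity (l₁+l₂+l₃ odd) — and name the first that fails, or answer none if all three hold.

azimuthal sum: -2 − 1 + 3 = 0  ✓
4 ≤ 5 ≤ 6 (triangle on l)  ✓
L = 5 + 1 + 5 = 11 (odd)  ✗

parity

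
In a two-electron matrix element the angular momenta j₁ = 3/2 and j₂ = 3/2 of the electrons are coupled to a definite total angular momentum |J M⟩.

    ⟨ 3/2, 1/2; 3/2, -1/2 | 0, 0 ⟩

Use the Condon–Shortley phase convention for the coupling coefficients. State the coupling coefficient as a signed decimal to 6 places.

−√(1/4) ≈ -0.500000

triangle: 3!*0!*0!/4! = 6/24
(j±m)!: 2!*1!*1!*2!*0!*0! = 4
prefactor² = (2J+1)*Δ*N² = 1
  k=1: −1/(1!*2!*0!*0!*0!*0!) = -1/2
Σ = -1/2  ⇒  CG² = 1*(-1/2)² = 1/4
CG = −√(1/4) = -0.500000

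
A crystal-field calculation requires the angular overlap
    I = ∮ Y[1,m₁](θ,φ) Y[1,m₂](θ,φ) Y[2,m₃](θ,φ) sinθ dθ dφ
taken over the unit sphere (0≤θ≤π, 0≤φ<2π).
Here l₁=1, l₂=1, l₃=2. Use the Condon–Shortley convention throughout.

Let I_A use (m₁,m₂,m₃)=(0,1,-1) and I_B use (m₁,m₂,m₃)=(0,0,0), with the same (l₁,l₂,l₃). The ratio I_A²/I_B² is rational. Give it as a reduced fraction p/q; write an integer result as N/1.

3/4

Same 1,1,2: normalisation and zero-m 3j drop out of the ratio.
A: Δ: 0! 2! 2! / 5! → 1/30; sum: t=0:+1/2 = 1/2; 3j²(1 1 2; 0 1 -1) = Δ·Π!·Σ² = 1/10  (sign -1)
B: Δ: 0! 2! 2! / 5! → 1/30; sum: t=0:+1/1 = 1/1; 3j²(1 1 2; 0 0 0) = Δ·Π!·Σ² = 2/15  (sign +1)
I_A²/I_B² = (1/10)/(2/15) = 3/4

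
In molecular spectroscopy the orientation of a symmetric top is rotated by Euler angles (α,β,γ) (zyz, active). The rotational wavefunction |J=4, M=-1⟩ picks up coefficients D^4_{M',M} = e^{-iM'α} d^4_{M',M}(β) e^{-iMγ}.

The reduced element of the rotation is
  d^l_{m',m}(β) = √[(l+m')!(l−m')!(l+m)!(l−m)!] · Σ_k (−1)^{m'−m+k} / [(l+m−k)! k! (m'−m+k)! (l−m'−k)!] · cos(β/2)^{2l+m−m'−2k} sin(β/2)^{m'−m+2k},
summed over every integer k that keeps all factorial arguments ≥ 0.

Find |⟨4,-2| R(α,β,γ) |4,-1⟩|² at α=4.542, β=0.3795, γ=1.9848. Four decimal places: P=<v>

P=0.3342

Split into d^4_{-2,-1}(β=0.3795) × two z-phases.
Half-angle: c=0.982051, s=0.188613. N=√(2·720·6·120)=1018.233765
k∈{1,2,3} keeps every argument non-negative
  k=1: (−1)^0·1018.2338/(240)·0.9821^7·0.1886^1 = +0.704934
  k=2: (−1)^1·1018.2338/(48)·0.9821^5·0.1886^3 = -0.130015
  k=3: (−1)^2·1018.2338/(72)·0.9821^3·0.1886^5 = +0.003197
d^4_{-2,-1}(0.3795) = +0.704934 -0.130015 +0.003197 = +0.578116
|D^4_{-2,-1}|² = |d^4_{-2,-1}(β)|² = (+0.578116)² = 0.334218 (the z-rotation phases have unit modulus)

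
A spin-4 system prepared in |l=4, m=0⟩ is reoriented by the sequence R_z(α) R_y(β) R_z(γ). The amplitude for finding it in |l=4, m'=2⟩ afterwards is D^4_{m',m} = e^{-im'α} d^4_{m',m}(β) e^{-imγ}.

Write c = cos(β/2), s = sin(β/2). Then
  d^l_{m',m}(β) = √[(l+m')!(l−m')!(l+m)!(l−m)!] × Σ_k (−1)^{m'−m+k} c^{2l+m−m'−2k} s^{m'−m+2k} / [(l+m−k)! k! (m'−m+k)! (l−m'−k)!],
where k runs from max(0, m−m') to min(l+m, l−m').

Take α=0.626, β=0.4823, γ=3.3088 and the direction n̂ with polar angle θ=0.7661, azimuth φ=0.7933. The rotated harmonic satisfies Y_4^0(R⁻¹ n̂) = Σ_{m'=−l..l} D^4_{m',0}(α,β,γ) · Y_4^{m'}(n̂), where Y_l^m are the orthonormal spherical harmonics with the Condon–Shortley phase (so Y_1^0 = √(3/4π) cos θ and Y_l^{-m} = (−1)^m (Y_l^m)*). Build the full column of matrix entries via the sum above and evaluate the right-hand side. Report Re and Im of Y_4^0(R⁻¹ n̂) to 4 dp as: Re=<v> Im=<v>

Need the full column D^4_{m',0} for m'=−4..4 at α=0.6260, β=0.4823, γ=3.3088.
cos(β/2)=0.971064, sin(β/2)=0.238820
d^4_{-4,0}: single k=4 term ⇒ +0.024200;  D = -0.019446+0.014405i
d^4_{-3,0}: k∈[3..4] ⇒ +0.139159 -0.008417 = +0.130742;  D = -0.039536+0.124621i
d^4_{-2,0}: k∈[2..4] ⇒ +0.453678 -0.073175 +0.001660 = +0.382163;  D = +0.119779+0.362907i
d^4_{-1,0}: k∈[1..4] ⇒ +0.869600 -0.315584 +0.019088 -0.000192 = +0.572912;  D = +0.464275+0.335674i
d^4_{0,0}: k∈[0..4] ⇒ +0.790647 -0.765150 +0.104129 -0.002799 +0.000011 = +0.126838;  D = +0.126838+0.000000i
d^4_{1,0}: k∈[0..3] ⇒ -0.869600 +0.315584 -0.019088 +0.000192 = -0.572912;  D = -0.464275+0.335674i
d^4_{2,0}: k∈[0..2] ⇒ +0.453678 -0.073175 +0.001660 = +0.382163;  D = +0.119779-0.362907i
d^4_{3,0}: k∈[0..1] ⇒ -0.139159 +0.008417 = -0.130742;  D = +0.039536+0.124621i
d^4_{4,0}: single k=0 term ⇒ +0.024200;  D = -0.019446-0.014405i
Y_4^{m'}(θ=0.7661,φ=0.7933) and Σ D·Y over m':
  (-0.0194+0.0144i)·(-0.1022+0.0032i)  (-0.0395+0.1246i)·(-0.2175-0.2075i)  (+0.1198+0.3629i)·(-0.0067-0.4237i)  (+0.4643+0.3357i)·(+0.1053-0.1070i)  (+0.1268+0.0000i)·(-0.3322+0.0000i)  (-0.4643+0.3357i)·(-0.1053-0.1070i)  (+0.1198-0.3629i)·(-0.0067+0.4237i)  (+0.0395+0.1246i)·(+0.2175-0.2075i)  (-0.0194-0.0144i)·(-0.1022-0.0032i)
Y_4^0(R⁻¹ n̂) = +0.506162-0.000000i

Re=0.5062 Im=0.0000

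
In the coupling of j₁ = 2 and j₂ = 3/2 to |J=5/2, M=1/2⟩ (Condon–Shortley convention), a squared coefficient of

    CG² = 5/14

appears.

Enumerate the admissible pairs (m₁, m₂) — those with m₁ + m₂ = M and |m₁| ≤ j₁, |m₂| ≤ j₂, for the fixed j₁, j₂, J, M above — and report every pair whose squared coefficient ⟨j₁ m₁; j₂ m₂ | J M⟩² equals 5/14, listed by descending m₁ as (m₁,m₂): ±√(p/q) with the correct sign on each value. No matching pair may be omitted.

Admissible pairs with m₁+m₂ = M = 1/2: (-1,3/2), (0,1/2), (1,-1/2), (2,-3/2)
  (m₁,m₂)=(2,-3/2): CG² = 6/35, CG = +√(6/35)
  (m₁,m₂)=(1,-1/2): CG² = 5/14, CG = +√(5/14)   ← matches the target
  (m₁,m₂)=(0,1/2): CG² = 3/35, CG = −√(3/35)
  (m₁,m₂)=(-1,3/2): CG² = 27/70, CG = −√(27/70)
Pairs with CG² = 5/14: (1,-1/2): +√(5/14)

(1,-1/2): +√(5/14)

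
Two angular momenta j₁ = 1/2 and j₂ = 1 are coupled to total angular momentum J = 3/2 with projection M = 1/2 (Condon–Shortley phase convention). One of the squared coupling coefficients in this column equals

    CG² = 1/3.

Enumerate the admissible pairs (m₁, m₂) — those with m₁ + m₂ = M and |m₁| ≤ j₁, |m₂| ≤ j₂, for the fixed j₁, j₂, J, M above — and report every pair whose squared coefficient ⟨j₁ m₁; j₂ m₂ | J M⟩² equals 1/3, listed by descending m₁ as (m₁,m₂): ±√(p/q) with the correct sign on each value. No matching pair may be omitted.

Admissible pairs with m₁+m₂ = M = 1/2: (-1/2,1), (1/2,0)
  (m₁,m₂)=(1/2,0): CG² = 2/3, CG = +√(2/3)
  (m₁,m₂)=(-1/2,1): CG² = 1/3, CG = +√(1/3)   ← matches the target
Pairs with CG² = 1/3: (-1/2,1): +√(1/3)

(-1/2,1): +√(1/3)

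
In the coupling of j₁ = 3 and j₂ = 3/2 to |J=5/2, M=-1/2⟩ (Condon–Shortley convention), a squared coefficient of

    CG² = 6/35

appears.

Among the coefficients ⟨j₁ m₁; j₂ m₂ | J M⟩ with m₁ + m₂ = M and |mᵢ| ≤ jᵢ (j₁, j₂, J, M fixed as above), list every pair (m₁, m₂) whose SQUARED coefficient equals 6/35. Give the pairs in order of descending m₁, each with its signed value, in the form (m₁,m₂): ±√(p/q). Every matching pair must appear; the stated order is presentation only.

Admissible pairs with m₁+m₂ = M = -1/2: (-2,3/2), (-1,1/2), (0,-1/2), (1,-3/2)
  (m₁,m₂)=(1,-3/2): CG² = 27/70, CG = +√(27/70)
  (m₁,m₂)=(0,-1/2): CG² = 6/35, CG = −√(6/35)   ← matches the target
  (m₁,m₂)=(-1,1/2): CG² = 1/70, CG = −√(1/70)
  (m₁,m₂)=(-2,3/2): CG² = 3/7, CG = +√(3/7)
Pairs with CG² = 6/35: (0,-1/2): −√(6/35)

(0,-1/2): −√(6/35)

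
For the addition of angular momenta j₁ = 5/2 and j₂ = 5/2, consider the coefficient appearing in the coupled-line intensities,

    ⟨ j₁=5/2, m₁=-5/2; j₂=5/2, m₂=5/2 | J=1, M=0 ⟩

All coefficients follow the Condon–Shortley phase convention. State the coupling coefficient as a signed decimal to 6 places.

√[3·4!1!1!/7! · 0!5!5!0!1!1!] = √(1440/7)
  +(−1)^4/∏(4,0,1,1,0,0)! = 1/24  (running 1/24)
⟨..|..⟩ = √(1440/7)·(1/24) = +0.597614

+0.597614  (= +√(5/14))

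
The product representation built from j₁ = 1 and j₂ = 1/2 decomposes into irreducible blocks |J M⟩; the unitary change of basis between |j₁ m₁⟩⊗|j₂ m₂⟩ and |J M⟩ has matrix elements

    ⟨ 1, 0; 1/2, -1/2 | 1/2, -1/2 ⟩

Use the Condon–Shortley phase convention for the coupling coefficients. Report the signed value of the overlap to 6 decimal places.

j₁+j₂−J=1  J+j₁−j₂=1  J−j₁+j₂=0  j₁+j₂+J+1=3
(j₁±m₁, j₂±m₂, J±M) = (1,1,0,1,0,1)
P² = 1/3
sum k=0..0:
  [0] +1/1 = 1
S = 1
C² = P²·S² = 1/3 ; C = +0.577350

+0.577350  (= +√(1/3))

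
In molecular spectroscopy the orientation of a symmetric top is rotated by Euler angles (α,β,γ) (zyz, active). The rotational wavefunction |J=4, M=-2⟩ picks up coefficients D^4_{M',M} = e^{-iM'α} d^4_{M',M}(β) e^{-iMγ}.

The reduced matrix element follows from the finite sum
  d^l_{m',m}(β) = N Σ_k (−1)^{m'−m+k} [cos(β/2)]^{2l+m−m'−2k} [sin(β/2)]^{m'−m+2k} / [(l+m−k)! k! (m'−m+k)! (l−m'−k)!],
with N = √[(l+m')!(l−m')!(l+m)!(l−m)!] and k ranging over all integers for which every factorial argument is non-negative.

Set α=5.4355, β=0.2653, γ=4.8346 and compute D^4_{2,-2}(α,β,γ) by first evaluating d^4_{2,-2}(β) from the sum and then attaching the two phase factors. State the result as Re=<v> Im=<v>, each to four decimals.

First d^4_{2,-2}(β=0.2653), then the phase factors e^{-i(2)α} and e^{-i(-2)γ}:
Half-angle: c=0.991215, s=0.132261. N=√(720·2·2·720)=1440.000000
The bounds max(0,m−m')=0 and min(l+m,l−m')=2 give 3 terms
  k=0: (−1)^4·1440.0000/(96)·0.9912^4·0.1323^4 = +0.004431
  k=1: (−1)^5·1440.0000/(120)·0.9912^2·0.1323^6 = -0.000063
  k=2: (−1)^6·1440.0000/(1440)·0.9912^0·0.1323^8 = +0.000000
d^4_{2,-2}(0.2653) = +0.004431 -0.000063 +0.000000 = +0.004368
Phases: e^{-i·(2)·5.4355}=-0.124252+0.992251i, e^{-i·(-2)·4.8346}=-0.970277-0.241996i ⇒ D=+0.001575-0.004074i

Re=0.0016 Im=-0.0041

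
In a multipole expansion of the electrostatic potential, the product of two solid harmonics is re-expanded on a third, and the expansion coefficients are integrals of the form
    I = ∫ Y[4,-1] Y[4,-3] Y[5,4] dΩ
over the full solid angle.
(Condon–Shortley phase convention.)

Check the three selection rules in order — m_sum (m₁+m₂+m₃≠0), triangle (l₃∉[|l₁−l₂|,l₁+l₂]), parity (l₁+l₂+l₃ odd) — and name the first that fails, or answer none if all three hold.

parity

m₁+m₂+m₃ = -1 − 3 + 4 = 0  ✓
triangle: |4−4|=0 ≤ l₃=5 ≤ 4+4=8  ✓
parity: l₁+l₂+l₃ = 13 is odd  ✗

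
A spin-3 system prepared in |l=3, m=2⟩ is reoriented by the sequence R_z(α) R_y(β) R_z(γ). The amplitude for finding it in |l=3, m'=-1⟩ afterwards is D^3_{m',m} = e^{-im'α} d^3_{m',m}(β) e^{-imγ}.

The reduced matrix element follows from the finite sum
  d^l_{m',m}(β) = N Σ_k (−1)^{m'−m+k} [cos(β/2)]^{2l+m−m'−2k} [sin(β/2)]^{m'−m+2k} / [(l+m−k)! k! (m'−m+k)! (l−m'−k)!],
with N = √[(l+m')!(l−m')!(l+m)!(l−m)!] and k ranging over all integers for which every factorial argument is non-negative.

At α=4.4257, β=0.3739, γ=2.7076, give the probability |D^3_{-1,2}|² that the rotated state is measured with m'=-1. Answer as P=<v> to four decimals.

First d^3_{-1,2}(β=0.3739), then the phase factors e^{-i(-1)α} and e^{-i(2)γ}:
With c≡cos(β/2)=0.982576 and s≡sin(β/2)=0.185863, N=[2·24·120·1]^{1/2}=75.894664
The bounds max(0,m−m')=3 and min(l+m,l−m')=4 give 2 terms
  k=3: (−1)^0·75.8947/(12)·0.9826^3·0.1859^3 = +0.038522
  k=4: (−1)^1·75.8947/(24)·0.9826^1·0.1859^5 = -0.000689
d^3_{-1,2}(0.3739) = +0.038522 -0.000689 = +0.037833
|D^3_{-1,2}|² = |d^3_{-1,2}(β)|² = (+0.037833)² = 0.001431 (the z-rotation phases have unit modulus)

P=0.0014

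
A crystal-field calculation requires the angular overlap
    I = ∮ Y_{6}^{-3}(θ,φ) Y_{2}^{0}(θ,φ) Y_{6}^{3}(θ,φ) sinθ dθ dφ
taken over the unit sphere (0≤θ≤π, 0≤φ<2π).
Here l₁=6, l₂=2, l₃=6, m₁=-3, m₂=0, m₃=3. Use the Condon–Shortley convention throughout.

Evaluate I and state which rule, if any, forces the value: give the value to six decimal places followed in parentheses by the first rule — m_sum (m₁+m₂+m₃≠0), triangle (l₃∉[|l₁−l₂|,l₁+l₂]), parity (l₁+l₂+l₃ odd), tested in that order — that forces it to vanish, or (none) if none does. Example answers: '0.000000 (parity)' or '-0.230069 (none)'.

-0.057344 (none)

Checks pass: Σm=0; 14 even; l₃=6∈[4,8].
(2·6+1)(2·2+1)(2·6+1) = 845
Δ: 2! 10! 2! / 15! → 1/90090
sum: t=0:+1/69120 t=1:−1/14400 t=2:+1/69120 = -7/172800
3j²(6 2 6; 0 0 0) = Δ·Π!·Σ² = 14/715  (sign -1)
sum: t=0:+1/1451520 t=1:−1/80640 t=2:+1/120960 = -1/290304
3j²(6 2 6; -3 0 3) = Δ·Π!·Σ² = 5/2002  (sign +1)
combine: 4πI² = 845·14/715·5/2002 = 5/121
take √, sign -1: I = -0.05734392
No selection rule forces the value: the integral is nonzero (none).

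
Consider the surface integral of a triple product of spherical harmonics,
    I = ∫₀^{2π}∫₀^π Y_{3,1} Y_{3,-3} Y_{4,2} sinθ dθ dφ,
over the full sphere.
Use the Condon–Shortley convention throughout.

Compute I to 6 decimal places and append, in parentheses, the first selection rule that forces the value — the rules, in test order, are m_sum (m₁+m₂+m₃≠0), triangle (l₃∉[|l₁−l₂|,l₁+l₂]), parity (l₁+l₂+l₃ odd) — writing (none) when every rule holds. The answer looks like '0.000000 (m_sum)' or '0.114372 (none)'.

-0.188451 (none)

Rules hold: Σm=0, L=10 even, 0≤4≤6.
N = 7·7·9 = 441
Δ = 2!·4!·4!/11! = 1/34650
Racah Σ t=0..2: t=0:+1/72 t=1:−1/16 t=2:+1/72 = -5/144
⇒ 3j(3 3 4; 0 0 0)² = 2/77, sgn -1
Racah Σ t=0..0: t=0:+1/192 = 1/192
⇒ 3j(3 3 4; 1 -3 2)² = 3/77, sgn +1
4πI² = N·(3j₀)²·(3jₘ)² = 54/121
I = -1·√(0.446281/4π) = -0.18845135
No selection rule forces the value: the integral is nonzero (none).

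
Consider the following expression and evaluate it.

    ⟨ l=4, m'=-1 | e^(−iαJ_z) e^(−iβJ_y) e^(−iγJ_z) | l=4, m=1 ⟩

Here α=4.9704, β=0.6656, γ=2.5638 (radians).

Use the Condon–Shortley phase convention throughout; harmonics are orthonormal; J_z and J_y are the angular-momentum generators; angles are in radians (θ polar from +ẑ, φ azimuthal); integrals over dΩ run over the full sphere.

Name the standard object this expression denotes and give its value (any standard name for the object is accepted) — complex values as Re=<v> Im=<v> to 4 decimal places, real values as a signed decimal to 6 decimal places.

This is a Wigner D-matrix element — the rotation-matrix element ⟨l m'| R(α,β,γ) |l m⟩ in the angular-momentum basis.
Split into d^4_{-1,1}(β=0.6656) × two z-phases.
With c≡cos(β/2)=0.945131 and s≡sin(β/2)=0.326691, N=[6·120·120·6]^{1/2}=720.000000
k: max(0,(1)−(-1))=2 … min(4+(1),4−(-1))=5
  k=2: (−1)^0·720.0000/(72)·0.9451^6·0.3267^2 = +0.760723
  k=3: (−1)^1·720.0000/(24)·0.9451^4·0.3267^4 = -0.272670
  k=4: (−1)^2·720.0000/(48)·0.9451^2·0.3267^6 = +0.016289
  k=5: (−1)^3·720.0000/(720)·0.9451^0·0.3267^8 = -0.000130
d^4_{-1,1}(0.6656) = +0.760723 -0.272670 +0.016289 -0.000130 = +0.504212
D = (+0.255158-0.966899i)·(+0.504212)·(-0.837670-0.546176i) = -0.374043+0.338116i

Wigner D-matrix element, Re=-0.3740 Im=0.3381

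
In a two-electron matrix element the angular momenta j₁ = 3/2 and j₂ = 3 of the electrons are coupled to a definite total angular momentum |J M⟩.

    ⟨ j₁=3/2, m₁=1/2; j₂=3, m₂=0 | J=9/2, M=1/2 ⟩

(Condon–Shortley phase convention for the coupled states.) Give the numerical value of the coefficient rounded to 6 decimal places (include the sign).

j₁+j₂−J=0  J+j₁−j₂=3  J−j₁+j₂=6  j₁+j₂+J+1=10
(j₁±m₁, j₂±m₂, J±M) = (2,1,3,3,5,4)
P² = 17280/7
sum k=0..0:
  [0] +1/72 = 1/72
S = 1/72
C² = P²·S² = 10/21 ; C = +0.690066

+0.690066  (= +√(10/21))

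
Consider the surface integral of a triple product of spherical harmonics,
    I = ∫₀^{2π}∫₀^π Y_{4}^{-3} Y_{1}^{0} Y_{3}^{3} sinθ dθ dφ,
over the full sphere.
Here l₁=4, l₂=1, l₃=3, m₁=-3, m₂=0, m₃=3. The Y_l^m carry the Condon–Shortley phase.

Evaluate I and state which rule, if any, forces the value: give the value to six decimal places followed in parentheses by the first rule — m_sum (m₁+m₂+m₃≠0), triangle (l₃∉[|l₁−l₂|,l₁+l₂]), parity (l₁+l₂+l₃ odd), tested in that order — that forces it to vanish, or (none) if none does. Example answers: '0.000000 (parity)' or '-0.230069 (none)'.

Rules hold: Σm=0, L=8 even, 3≤3≤5.
N = 9·3·7 = 189
Δ = 2!·6!·0!/9! = 1/252
Racah Σ t=1..1: t=1:−1/36 = -1/36
⇒ 3j(4 1 3; 0 0 0)² = 4/63, sgn +1
Racah Σ t=1..1: t=1:−1/720 = -1/720
⇒ 3j(4 1 3; -3 0 3)² = 1/36, sgn -1
4πI² = N·(3j₀)²·(3jₘ)² = 1/3
I = -1·√(0.333333/4π) = -0.16286750
No selection rule forces the value: the integral is nonzero (none).

-0.162868 (none)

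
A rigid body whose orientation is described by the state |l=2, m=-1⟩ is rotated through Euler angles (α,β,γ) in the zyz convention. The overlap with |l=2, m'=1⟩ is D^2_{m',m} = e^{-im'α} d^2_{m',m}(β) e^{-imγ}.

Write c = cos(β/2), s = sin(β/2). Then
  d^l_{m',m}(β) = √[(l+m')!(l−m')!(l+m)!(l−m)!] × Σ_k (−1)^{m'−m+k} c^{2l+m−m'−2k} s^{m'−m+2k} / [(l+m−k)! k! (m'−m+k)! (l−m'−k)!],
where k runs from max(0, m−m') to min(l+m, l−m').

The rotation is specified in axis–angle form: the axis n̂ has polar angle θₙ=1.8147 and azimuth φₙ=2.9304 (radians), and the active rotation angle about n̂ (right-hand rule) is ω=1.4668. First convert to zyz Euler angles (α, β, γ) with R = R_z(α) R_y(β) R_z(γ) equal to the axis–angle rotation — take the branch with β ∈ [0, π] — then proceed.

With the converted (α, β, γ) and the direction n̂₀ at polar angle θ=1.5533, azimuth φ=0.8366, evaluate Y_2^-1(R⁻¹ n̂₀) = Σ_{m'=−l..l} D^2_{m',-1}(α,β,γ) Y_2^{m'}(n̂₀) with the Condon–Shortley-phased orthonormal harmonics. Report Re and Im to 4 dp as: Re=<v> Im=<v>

Axis–angle → zyz. n̂ = (sinθₙcosφₙ, sinθₙsinφₙ, cosθₙ) = (-0.948842, +0.203422, -0.241493), ω = 1.4668.
R = I cosω + sinω [n̂]ₓ + (1−cosω) n̂n̂ᵀ gives
  R = [+0.910651, +0.067209, +0.407674; -0.413166, +0.140894, +0.899690; +0.003029, -0.987741, +0.156074]
β = atan2(√(R₁₃²+R₂₃²), R₃₃) = 1.414082; α = atan2(R₂₃, R₁₃) mod 2π = 1.145345; γ = atan2(R₃₂, −R₃₁) mod 2π = 4.709323
Need the full column D^2_{m',-1} for m'=−2..2 at α=1.1453, β=1.4141, γ=4.7093.
cos(β/2)=0.760287, sin(β/2)=0.649587
d^2_{-2,-1}: single k=1 term ⇒ +0.570953;  D = +0.430439+0.375114i
d^2_{-1,-1}: k∈[0..1] ⇒ +0.334127 -0.731731 = -0.397604;  D = -0.361654+0.165214i
d^2_{0,-1}: k∈[0..1] ⇒ -0.699272 +0.510464 = -0.188808;  D = +0.000579+0.188807i
d^2_{1,-1}: k∈[0..1] ⇒ +0.731731 -0.178053 = +0.553678;  D = -0.505017-0.226973i
d^2_{2,-1}: single k=0 term ⇒ -0.416792;  D = +0.312532-0.275752i
Y_2^{m'}(θ=1.5533,φ=0.8366) and Σ D·Y over m':
  (+0.4304+0.3751i)·(-0.0395-0.3841i)  (-0.3617+0.1652i)·(+0.0091-0.0100i)  (+0.0006+0.1888i)·(-0.3151+0.0000i)  (-0.5050-0.2270i)·(-0.0091-0.0100i)  (+0.3125-0.2758i)·(-0.0395+0.3841i)
Y_2^-1(R⁻¹ n̂) = +0.221187-0.096462i

Re=0.2212 Im=-0.0965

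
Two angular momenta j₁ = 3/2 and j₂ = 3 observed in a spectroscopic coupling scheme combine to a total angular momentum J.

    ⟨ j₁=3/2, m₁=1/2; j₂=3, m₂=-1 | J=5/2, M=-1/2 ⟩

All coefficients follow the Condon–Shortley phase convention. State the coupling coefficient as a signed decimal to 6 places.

j₁+j₂−J=2  J+j₁−j₂=1  J−j₁+j₂=4  j₁+j₂+J+1=8
(j₁±m₁, j₂±m₂, J±M) = (2,1,2,4,2,3)
P² = 288/35
sum k=0..1:
  [0] +1/8 = 1/8
  [1] −1/6 = -1/6
S = -1/24
C² = P²·S² = 1/70 ; C = -0.119523

-0.119523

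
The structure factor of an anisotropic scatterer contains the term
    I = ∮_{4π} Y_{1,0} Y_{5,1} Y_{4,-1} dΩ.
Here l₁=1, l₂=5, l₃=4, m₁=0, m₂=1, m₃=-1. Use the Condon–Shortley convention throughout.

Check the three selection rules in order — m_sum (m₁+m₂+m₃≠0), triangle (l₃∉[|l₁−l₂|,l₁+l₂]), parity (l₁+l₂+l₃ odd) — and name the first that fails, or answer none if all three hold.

m₁+m₂+m₃ = 0 + 1 − 1 = 0  ✓
triangle: |1−5|=4 ≤ l₃=4 ≤ 1+5=6  ✓
parity: l₁+l₂+l₃ = 10 is even  ✓

none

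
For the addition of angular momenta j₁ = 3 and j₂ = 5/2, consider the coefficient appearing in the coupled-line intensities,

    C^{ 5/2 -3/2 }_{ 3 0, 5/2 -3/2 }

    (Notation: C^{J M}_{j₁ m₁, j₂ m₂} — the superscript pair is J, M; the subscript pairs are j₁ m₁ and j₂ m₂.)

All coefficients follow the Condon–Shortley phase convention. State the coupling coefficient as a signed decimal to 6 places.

√[6·3!3!2!/9! · 3!3!1!4!1!4!] = √(864/35)
  +(−1)^0/∏(0,3,3,1,0,1)! = 1/36  (running 1/36)
  +(−1)^1/∏(1,2,2,0,1,2)! = -1/8  (running -7/72)
⟨..|..⟩ = √(864/35)·(-7/72) = -0.483046

−√(7/30) = -0.483046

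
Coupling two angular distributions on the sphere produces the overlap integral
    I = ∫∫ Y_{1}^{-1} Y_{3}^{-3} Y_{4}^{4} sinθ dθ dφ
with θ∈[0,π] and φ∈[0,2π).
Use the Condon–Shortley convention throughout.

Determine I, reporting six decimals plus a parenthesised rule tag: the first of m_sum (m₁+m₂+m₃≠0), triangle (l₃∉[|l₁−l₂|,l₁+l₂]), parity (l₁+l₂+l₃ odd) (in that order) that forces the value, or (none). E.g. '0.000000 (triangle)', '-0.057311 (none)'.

0.325735 (none)

Rules hold: Σm=0, L=8 even, 2≤4≤4.
N = 3·7·9 = 189
Δ = 0!·2!·6!/9! = 1/252
Racah Σ t=0..0: t=0:+1/36 = 1/36
⇒ 3j(1 3 4; 0 0 0)² = 4/63, sgn +1
Racah Σ t=0..0: t=0:+1/1440 = 1/1440
⇒ 3j(1 3 4; -1 -3 4)² = 1/9, sgn +1
4πI² = N·(3j₀)²·(3jₘ)² = 4/3
I = +1·√(1.33333/4π) = 0.32573501
No selection rule forces the value: the integral is nonzero (none).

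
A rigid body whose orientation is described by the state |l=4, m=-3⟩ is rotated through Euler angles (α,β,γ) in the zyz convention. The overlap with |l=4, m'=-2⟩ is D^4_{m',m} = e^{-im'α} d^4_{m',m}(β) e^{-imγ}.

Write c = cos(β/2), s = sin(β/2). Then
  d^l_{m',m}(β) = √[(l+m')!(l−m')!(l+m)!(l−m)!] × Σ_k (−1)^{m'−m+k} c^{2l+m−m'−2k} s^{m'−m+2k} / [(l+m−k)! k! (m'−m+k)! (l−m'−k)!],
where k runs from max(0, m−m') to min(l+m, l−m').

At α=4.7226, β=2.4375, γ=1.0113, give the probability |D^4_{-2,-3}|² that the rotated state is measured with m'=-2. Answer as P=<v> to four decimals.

P=0.0019

First d^4_{-2,-3}(β=2.4375), then the phase factors e^{-i(-2)α} and e^{-i(-3)γ}:
Half-angle: c=0.344819, s=0.938669. N=√(2·720·1·5040)=2693.993318
The bounds max(0,m−m')=0 and min(l+m,l−m')=1 give 2 terms
  k=0: (−1)^1·2693.9933/(720)·0.3448^7·0.9387^1 = -0.002036
  k=1: (−1)^2·2693.9933/(240)·0.3448^5·0.9387^3 = +0.045256
d^4_{-2,-3}(2.4375) = -0.002036 +0.045256 = +0.043221
|D^4_{-2,-3}|² = |d^4_{-2,-3}(β)|² = (+0.043221)² = 0.001868 (the z-rotation phases have unit modulus)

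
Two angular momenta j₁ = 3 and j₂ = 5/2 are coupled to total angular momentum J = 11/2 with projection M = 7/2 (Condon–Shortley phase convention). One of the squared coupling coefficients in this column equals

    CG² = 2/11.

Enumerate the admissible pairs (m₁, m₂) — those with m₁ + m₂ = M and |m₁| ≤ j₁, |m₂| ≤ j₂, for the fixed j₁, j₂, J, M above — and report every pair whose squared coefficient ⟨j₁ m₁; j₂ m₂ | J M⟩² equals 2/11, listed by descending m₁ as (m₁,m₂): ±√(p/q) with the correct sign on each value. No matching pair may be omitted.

(3,1/2): +√(2/11)

Admissible pairs with m₁+m₂ = M = 7/2: (1,5/2), (2,3/2), (3,1/2)
  (m₁,m₂)=(3,1/2): CG² = 2/11, CG = +√(2/11)   ← matches the target
  (m₁,m₂)=(2,3/2): CG² = 6/11, CG = +√(6/11)
  (m₁,m₂)=(1,5/2): CG² = 3/11, CG = +√(3/11)
Pairs with CG² = 2/11: (3,1/2): +√(2/11)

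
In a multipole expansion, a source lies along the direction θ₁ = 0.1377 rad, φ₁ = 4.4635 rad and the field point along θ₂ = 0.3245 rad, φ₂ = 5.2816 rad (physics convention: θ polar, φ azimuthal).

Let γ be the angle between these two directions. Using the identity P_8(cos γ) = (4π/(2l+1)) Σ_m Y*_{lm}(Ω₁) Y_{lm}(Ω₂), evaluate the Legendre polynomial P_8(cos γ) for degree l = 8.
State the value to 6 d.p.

0.149500

Expand P_8 via completeness: Σ_{m} conj(Y_{8,m}) at Ω₁ times Y_{8,m} at Ω₂ —
  m=-8: Y*=-0.000000-0.000000i  Y=-0.000009+0.000054i  product +0.000000-0.000000i
  m=-7: Y*=+0.000002-0.000000i  Y=+0.000489+0.000435i  product +0.000000+0.000000i
  m=-6: Y*=-0.000003+0.000034i  Y=+0.004749-0.001333i  product +0.000000+0.000000i
  m=-5: Y*=-0.000436-0.000147i  Y=+0.007747-0.025447i  product -0.000007+0.000010i
  m=-4: Y*=+0.002487-0.003836i  Y=-0.068273-0.080068i  product -0.000477+0.000063i
  m=-3: Y*=+0.022849+0.024691i  Y=-0.295509+0.040691i  product -0.007757-0.006367i
  m=-2: Y*=-0.153705+0.083526i  Y=-0.232387+0.503550i  product -0.006341-0.096809i
  m=-1: Y*=-0.140618-0.553267i  Y=+0.268702+0.419942i  product +0.194556-0.207715i
  m=+0: Y*=+0.798469-0.000000i  Y=-0.197506+0.000000i  product -0.157703+0.000000i
  m=+1: Y*=+0.140618-0.553267i  Y=-0.268702+0.419942i  product +0.194556+0.207715i
  m=+2: Y*=-0.153705-0.083526i  Y=-0.232387-0.503550i  product -0.006341+0.096809i
  m=+3: Y*=-0.022849+0.024691i  Y=+0.295509+0.040691i  product -0.007757+0.006367i
  m=+4: Y*=+0.002487+0.003836i  Y=-0.068273+0.080068i  product -0.000477-0.000063i
  m=+5: Y*=+0.000436-0.000147i  Y=-0.007747-0.025447i  product -0.000007-0.000010i
  m=+6: Y*=-0.000003-0.000034i  Y=+0.004749+0.001333i  product +0.000000-0.000000i
  m=+7: Y*=-0.000002-0.000000i  Y=-0.000489+0.000435i  product +0.000000-0.000000i
  m=+8: Y*=-0.000000+0.000000i  Y=-0.000009-0.000054i  product +0.000000+0.000000i
Total Σ_m = +0.202245+0.000000i. Multiply by 0.739198: +0.149500+0.000000i. P_8(cos γ) = 0.149500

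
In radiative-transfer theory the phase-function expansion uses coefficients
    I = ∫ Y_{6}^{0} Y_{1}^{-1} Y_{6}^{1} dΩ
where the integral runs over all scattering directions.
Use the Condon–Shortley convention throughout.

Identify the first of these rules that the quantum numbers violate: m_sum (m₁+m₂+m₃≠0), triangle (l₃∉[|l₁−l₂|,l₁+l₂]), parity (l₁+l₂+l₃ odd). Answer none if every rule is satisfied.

azimuthal sum: 0 − 1 + 1 = 0  ✓
5 ≤ 6 ≤ 7 (triangle on l)  ✓
L = 6 + 1 + 6 = 13 (odd)  ✗

parity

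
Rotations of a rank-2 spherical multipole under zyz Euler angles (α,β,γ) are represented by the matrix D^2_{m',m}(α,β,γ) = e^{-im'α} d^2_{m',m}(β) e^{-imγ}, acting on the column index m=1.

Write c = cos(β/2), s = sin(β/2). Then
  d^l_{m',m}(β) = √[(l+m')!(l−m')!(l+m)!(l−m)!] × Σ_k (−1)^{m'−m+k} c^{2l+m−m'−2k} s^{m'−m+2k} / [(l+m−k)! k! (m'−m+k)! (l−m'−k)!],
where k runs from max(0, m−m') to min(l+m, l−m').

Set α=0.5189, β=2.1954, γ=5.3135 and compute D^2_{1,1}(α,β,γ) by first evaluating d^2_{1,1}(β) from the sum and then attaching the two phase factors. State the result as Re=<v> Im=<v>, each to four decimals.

First d^2_{1,1}(β=2.1954), then the phase factors e^{-i(1)α} and e^{-i(1)γ}:
c=cos(2.195400/2)=0.455645, s=sin(2.195400/2)=0.890162; N=√[6·1·6·1]=6.000000
Admissible k: 0..1 (factorial args all ≥0)
  k=0: (−1)^0·6.0000/(6)·0.4556^4·0.8902^0 = +0.043103
  k=1: (−1)^1·6.0000/(2)·0.4556^2·0.8902^2 = -0.493528
d^2_{1,1}(2.1954) = +0.043103 -0.493528 = -0.450425
D = (+0.868365-0.495925i)·(-0.450425)·(+0.565559+0.824708i) = -0.405430-0.196238i

Re=-0.4054 Im=-0.1962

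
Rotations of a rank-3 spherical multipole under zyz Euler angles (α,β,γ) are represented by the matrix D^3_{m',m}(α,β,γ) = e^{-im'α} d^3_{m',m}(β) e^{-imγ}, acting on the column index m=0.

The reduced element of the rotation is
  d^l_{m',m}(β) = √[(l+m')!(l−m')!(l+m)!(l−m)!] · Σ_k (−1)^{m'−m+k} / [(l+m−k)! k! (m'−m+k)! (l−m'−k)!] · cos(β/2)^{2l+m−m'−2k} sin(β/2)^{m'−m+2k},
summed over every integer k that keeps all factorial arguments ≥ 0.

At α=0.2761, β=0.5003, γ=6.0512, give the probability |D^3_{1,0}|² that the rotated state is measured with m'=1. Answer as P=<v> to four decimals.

P=0.3503

D^3_{1,0}(0.2761,0.5003,6.0512) = e^{-i·1·0.2761}·d^3_{1,0}(0.5003)·e^{-i·0·6.0512}. Compute d first:
With c≡cos(β/2)=0.968875 and s≡sin(β/2)=0.247549, N=[24·2·6·6]^{1/2}=41.569219
k∈{0,1,2} keeps every argument non-negative
  k=0: (−1)^1·41.5692/(12)·0.9689^5·0.2475^1 = -0.732136
  k=1: (−1)^2·41.5692/(4)·0.9689^3·0.2475^3 = +0.143384
  k=2: (−1)^3·41.5692/(12)·0.9689^1·0.2475^5 = -0.003120
d^3_{1,0}(0.5003) = -0.732136 +0.143384 -0.003120 = -0.591872
|D^3_{1,0}|² = |d^3_{1,0}(β)|² = (-0.591872)² = 0.350313 (the z-rotation phases have unit modulus)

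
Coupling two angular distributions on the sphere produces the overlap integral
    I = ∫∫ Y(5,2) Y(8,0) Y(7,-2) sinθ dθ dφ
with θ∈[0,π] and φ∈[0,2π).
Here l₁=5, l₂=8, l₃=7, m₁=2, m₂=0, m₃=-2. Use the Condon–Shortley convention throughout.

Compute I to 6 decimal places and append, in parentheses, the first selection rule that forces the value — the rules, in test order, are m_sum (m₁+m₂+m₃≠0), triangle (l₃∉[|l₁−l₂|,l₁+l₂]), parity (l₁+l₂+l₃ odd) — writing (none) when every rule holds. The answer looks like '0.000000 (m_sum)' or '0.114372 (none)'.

-0.116608 (none)

m-sum 0 ✓  L=20 even ✓  3≤7≤13 ✓
Π(2lᵢ+1) = 11×17×15 = 2805
triangle coeff Δ(5,8,7) = 1/814773960
Σ_t [1,5]: t=1:−1/87091200 t=2:+1/4976640 t=3:−1/2073600 t=4:+1/4976640 t=5:−1/87091200 = -1/9676800
(3j)²=360/46189 [(5 8 7; 0 0 0)], sign=+1
Σ_t [0,3]: t=0:+1/348364800 t=1:−1/14515200 t=2:+1/4976640 t=3:−1/12441600 = 19/348364800
(3j)²=19/2431 [(5 8 7; 2 0 -2)], sign=-1
⇒ 4πI² = 5400/31603
I = (-1)√(5400/31603/(4π)) = -0.11660785
No selection rule forces the value: the integral is nonzero (none).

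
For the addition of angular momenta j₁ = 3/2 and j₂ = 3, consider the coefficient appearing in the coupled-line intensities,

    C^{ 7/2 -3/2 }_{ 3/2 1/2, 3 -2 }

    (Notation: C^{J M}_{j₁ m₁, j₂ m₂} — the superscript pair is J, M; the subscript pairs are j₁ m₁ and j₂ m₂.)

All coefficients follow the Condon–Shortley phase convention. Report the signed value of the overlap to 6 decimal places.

√[8·1!2!5!/9! · 2!1!1!5!2!5!] = √(6400/21)
  +(−1)^0/∏(0,1,1,1,1,4)! = 1/24  (running 1/24)
  +(−1)^1/∏(1,0,0,0,2,5)! = -1/240  (running 3/80)
⟨..|..⟩ = √(6400/21)·(3/80) = +0.654654

+0.654654  (= +√(3/7))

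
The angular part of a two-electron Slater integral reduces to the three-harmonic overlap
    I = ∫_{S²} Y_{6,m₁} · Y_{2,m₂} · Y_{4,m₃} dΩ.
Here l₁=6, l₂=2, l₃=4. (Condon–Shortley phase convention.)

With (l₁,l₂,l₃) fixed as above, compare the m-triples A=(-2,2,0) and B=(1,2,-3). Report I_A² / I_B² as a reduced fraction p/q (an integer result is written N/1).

14/1

Same 6,2,4: normalisation and zero-m 3j drop out of the ratio.
A: Δ: 4! 8! 0! / 13! → 1/6435; sum: t=4:+1/13824 = 1/13824; 3j²(6 2 4; -2 2 0) = Δ·Π!·Σ² = 14/1287  (sign +1)
B: Δ: 4! 8! 0! / 13! → 1/6435; sum: t=4:+1/120960 = 1/120960; 3j²(6 2 4; 1 2 -3) = Δ·Π!·Σ² = 1/1287  (sign -1)
I_A²/I_B² = (14/1287)/(1/1287) = 14/1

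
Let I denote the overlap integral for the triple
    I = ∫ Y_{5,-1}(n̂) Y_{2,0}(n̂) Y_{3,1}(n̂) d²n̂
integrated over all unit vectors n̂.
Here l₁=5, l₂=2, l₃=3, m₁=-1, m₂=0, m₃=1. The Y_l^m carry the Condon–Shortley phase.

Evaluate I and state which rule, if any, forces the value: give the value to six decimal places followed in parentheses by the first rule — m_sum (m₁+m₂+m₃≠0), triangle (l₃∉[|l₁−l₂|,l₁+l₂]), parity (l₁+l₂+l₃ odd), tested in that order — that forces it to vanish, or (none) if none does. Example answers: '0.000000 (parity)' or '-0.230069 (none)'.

Checks pass: Σm=0; 10 even; l₃=3∈[3,7].
(2·5+1)(2·2+1)(2·3+1) = 385
Δ: 4! 6! 0! / 11! → 1/2310
sum: t=2:+1/144 = 1/144
3j²(5 2 3; 0 0 0) = Δ·Π!·Σ² = 10/231  (sign -1)
sum: t=2:+1/192 = 1/192
3j²(5 2 3; -1 0 1) = Δ·Π!·Σ² = 3/77  (sign +1)
combine: 4πI² = 385·10/231·3/77 = 50/77
take √, sign -1: I = -0.22731846
No selection rule forces the value: the integral is nonzero (none).

-0.227318 (none)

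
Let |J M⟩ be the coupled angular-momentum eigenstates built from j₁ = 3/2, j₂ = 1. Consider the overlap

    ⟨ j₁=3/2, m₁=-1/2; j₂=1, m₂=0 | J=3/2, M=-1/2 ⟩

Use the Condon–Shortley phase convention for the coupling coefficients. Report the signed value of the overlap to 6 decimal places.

√[4·1!2!1!/5! · 1!2!1!1!1!2!] = √(4/15)
  +(−1)^0/∏(0,1,2,1,0,0)! = 1/2  (running 1/2)
  +(−1)^1/∏(1,0,1,0,1,1)! = -1  (running -1/2)
⟨..|..⟩ = √(4/15)·(-1/2) = -0.258199

-0.258199  (= −√(1/15))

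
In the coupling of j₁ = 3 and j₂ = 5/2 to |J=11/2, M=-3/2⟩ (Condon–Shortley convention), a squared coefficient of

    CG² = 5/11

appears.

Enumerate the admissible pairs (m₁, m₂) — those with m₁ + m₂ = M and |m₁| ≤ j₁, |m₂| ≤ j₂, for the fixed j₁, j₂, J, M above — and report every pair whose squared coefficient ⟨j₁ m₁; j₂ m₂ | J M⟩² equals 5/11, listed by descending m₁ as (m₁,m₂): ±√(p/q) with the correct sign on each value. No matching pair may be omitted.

Admissible pairs with m₁+m₂ = M = -3/2: (-3,3/2), (-2,1/2), (-1,-1/2), (0,-3/2), (1,-5/2)
  (m₁,m₂)=(1,-5/2): CG² = 1/22, CG = +√(1/22)
  (m₁,m₂)=(0,-3/2): CG² = 10/33, CG = +√(10/33)
  (m₁,m₂)=(-1,-1/2): CG² = 5/11, CG = +√(5/11)   ← matches the target
  (m₁,m₂)=(-2,1/2): CG² = 2/11, CG = +√(2/11)
  (m₁,m₂)=(-3,3/2): CG² = 1/66, CG = +√(1/66)
Pairs with CG² = 5/11: (-1,-1/2): +√(5/11)

(-1,-1/2): +√(5/11)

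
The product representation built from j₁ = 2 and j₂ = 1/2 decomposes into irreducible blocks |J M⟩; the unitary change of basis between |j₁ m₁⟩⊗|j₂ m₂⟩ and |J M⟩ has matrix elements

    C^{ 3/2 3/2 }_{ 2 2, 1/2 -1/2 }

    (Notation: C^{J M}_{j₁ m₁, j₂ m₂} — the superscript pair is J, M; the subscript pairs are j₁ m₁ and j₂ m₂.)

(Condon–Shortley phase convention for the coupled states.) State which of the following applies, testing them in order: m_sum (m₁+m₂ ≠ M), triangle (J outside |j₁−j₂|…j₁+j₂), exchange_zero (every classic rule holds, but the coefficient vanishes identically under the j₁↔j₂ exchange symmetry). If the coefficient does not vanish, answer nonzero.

nonzero

m-sum: m₁+m₂ = 2+(-1/2) = 3/2, M = 3/2  ✓
triangle: |j₁−j₂| = 3/2 ≤ J = 3/2 ≤ j₁+j₂ = 5/2  ✓
exchange: j₁≠j₂ or m₁≠m₂ — the exchange symmetry imposes no constraint here
value check: CG = +√(4/5) = +0.894427 ≠ 0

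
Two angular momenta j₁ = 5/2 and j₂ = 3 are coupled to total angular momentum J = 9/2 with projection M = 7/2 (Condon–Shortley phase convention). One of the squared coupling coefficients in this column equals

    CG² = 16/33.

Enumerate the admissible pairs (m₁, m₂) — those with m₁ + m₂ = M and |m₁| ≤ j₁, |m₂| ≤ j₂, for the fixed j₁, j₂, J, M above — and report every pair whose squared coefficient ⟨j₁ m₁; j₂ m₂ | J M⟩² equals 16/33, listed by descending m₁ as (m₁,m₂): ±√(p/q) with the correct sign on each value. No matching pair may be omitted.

Admissible pairs with m₁+m₂ = M = 7/2: (1/2,3), (3/2,2), (5/2,1)
  (m₁,m₂)=(5/2,1): CG² = 50/99, CG = +√(50/99)
  (m₁,m₂)=(3/2,2): CG² = 1/99, CG = −√(1/99)
  (m₁,m₂)=(1/2,3): CG² = 16/33, CG = −√(16/33)   ← matches the target
Pairs with CG² = 16/33: (1/2,3): −√(16/33)

(1/2,3): −√(16/33)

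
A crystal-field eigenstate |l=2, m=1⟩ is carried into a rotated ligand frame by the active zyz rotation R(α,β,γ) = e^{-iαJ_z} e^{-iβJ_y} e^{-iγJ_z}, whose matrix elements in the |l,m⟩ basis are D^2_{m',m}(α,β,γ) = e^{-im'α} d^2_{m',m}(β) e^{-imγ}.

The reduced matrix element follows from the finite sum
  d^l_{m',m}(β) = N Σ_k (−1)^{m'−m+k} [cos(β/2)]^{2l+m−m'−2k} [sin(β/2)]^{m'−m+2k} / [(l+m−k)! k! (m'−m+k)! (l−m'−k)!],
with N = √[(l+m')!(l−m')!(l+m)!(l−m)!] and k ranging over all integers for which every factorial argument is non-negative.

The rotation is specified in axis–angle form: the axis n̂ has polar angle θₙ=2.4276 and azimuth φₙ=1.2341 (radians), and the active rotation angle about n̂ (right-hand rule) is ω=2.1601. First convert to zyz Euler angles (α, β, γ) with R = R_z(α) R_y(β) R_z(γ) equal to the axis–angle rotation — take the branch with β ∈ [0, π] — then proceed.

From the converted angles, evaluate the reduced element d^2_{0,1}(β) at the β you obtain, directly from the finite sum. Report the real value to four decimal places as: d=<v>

d=0.3844

Axis–angle → zyz. n̂ = (sinθₙcosφₙ, sinθₙsinφₙ, cosθₙ) = (+0.216345, +0.618087, -0.755753), ω = 2.1601.
R = I cosω + sinω [n̂]ₓ + (1−cosω) n̂n̂ᵀ gives
  R = [-0.482963, +0.836318, +0.259457; -0.420239, +0.038576, -0.906593; -0.768209, -0.546885, +0.332823]
β = atan2(√(R₁₃²+R₂₃²), R₃₃) = 1.231501; α = atan2(R₂₃, R₁₃) mod 2π = 4.991127; γ = atan2(R₃₂, −R₃₁) mod 2π = 5.664520
d^2_{0,1}(β=1.2315) via the finite sum:
With c≡cos(β/2)=0.816340 and s≡sin(β/2)=0.577571, N=[2·2·6·1]^{1/2}=4.898979
The bounds max(0,m−m')=1 and min(l+m,l−m')=2 give 2 terms
  k=1: (−1)^0·4.8990/(2)·0.8163^3·0.5776^1 = +0.769653
  k=2: (−1)^1·4.8990/(2)·0.8163^1·0.5776^3 = -0.385268
d^2_{0,1}(1.2315) = +0.769653 -0.385268 = +0.384384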